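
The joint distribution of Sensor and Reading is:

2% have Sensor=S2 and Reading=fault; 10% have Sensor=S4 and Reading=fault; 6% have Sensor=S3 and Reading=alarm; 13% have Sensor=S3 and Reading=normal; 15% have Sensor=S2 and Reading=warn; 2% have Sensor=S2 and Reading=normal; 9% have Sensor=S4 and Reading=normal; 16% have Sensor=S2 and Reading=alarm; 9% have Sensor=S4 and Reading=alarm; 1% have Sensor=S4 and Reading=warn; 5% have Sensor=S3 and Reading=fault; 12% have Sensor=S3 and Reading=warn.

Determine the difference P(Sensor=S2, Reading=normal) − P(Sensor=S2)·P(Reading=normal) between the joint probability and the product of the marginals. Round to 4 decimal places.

P(Sensor=S2) = 0.02 + 0.15 + 0.16 + 0.02 = 0.35.
P(Reading=normal) = 0.02 + 0.13 + 0.09 = 0.24.
P(Sensor=S2, Reading=normal) − P(Sensor=S2)P(Reading=normal) = 0.02 − 0.35×0.24 = -0.0640.

-0.0640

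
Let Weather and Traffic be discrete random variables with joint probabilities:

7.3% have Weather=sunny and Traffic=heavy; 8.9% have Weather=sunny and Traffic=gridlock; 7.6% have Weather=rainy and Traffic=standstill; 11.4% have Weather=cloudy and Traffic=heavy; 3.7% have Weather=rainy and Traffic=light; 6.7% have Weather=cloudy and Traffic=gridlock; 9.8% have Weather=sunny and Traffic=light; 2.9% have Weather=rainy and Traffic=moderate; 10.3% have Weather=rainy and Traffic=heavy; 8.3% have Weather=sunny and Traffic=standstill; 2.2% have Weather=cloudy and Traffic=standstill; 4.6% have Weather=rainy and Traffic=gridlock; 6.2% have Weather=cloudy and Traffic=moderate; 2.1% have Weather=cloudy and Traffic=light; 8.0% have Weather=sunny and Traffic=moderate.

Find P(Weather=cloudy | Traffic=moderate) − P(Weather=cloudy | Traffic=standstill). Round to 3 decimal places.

0.241

P(Traffic=moderate) = 0.080 + 0.062 + 0.029 = 0.171; P(Weather=cloudy | Traffic=moderate) = 0.062/0.171 = 0.3626.
P(Traffic=standstill) = 0.083 + 0.022 + 0.076 = 0.181; P(Weather=cloudy | Traffic=standstill) = 0.022/0.181 = 0.1215.
Difference = 0.241.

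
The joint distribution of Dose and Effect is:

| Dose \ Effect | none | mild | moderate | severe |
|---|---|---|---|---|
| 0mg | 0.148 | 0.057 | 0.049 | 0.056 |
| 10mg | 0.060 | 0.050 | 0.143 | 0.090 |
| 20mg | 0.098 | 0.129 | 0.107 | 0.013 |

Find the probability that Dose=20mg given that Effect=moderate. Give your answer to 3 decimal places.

0.358

P(Effect=moderate) = 0.049 + 0.143 + 0.107 = 0.299.
P(Dose=20mg | Effect=moderate) = 0.107/0.299 = 0.358.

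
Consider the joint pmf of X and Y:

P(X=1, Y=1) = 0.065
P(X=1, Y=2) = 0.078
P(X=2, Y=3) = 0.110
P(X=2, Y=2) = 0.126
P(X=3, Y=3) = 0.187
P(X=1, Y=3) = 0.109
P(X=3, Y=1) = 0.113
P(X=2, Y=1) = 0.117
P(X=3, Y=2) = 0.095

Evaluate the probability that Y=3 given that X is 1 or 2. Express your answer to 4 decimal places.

P(X=1) = 0.065 + 0.078 + 0.109 = 0.252.
P(X=2) = 0.117 + 0.126 + 0.110 = 0.353.
P(X ∈ {1, 2}) = 0.252 + 0.353 = 0.605; P(Y=3, X ∈ {1, 2}) = 0.109 + 0.110 = 0.219.
P(Y=3 | X ∈ {1, 2}) = 0.219/0.605 = 0.3620.

0.3620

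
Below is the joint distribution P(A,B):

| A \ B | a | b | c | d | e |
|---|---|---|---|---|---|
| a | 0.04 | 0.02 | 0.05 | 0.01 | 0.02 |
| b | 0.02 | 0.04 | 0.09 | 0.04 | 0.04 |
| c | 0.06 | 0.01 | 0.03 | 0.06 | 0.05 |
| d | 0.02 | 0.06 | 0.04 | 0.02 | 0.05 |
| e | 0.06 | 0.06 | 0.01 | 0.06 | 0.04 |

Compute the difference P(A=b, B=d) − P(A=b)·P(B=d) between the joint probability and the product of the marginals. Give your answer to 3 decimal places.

P(A=b) = 0.02 + 0.04 + 0.09 + 0.04 + 0.04 = 0.23.
P(B=d) = 0.01 + 0.04 + 0.06 + 0.02 + 0.06 = 0.19.
P(A=b, B=d) − P(A=b)P(B=d) = 0.04 − 0.23×0.19 = -0.004.

-0.004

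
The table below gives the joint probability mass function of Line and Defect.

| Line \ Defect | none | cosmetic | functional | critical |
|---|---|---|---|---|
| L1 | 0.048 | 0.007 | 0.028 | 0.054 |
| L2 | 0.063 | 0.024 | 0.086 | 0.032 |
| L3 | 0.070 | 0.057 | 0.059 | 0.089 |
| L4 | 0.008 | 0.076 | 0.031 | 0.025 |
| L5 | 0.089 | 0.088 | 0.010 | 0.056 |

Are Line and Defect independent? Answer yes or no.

P(Line=L2) = 0.205 and P(Defect=functional) = 0.214, so their product is 0.04387, but P(Line=L2, Defect=functional) = 0.086. Since these differ, Line and Defect are not independent.

no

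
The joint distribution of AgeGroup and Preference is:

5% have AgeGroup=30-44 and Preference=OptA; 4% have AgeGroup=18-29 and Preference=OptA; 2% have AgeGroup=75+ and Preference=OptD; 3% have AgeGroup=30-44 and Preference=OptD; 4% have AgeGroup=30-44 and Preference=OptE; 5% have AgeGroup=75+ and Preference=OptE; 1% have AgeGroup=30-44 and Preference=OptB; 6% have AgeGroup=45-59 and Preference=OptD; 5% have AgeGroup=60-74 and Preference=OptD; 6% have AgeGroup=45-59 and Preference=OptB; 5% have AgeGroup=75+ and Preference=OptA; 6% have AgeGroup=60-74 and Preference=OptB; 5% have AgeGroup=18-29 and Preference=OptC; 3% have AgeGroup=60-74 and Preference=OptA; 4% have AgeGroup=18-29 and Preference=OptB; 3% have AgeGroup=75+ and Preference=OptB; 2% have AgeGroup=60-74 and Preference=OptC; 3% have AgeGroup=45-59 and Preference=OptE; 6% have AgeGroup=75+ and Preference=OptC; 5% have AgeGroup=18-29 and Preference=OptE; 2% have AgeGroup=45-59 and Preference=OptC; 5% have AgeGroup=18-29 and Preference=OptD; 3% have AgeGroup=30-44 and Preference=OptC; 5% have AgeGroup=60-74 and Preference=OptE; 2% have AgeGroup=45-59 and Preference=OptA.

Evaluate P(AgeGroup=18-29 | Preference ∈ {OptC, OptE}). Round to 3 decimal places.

0.250

P(Preference=OptC) = 0.05 + 0.03 + 0.02 + 0.02 + 0.06 = 0.18.
P(Preference=OptE) = 0.05 + 0.04 + 0.03 + 0.05 + 0.05 = 0.22.
P(Preference ∈ {OptC, OptE}) = 0.18 + 0.22 = 0.40; P(AgeGroup=18-29, Preference ∈ {OptC, OptE}) = 0.05 + 0.05 = 0.10.
P(AgeGroup=18-29 | Preference ∈ {OptC, OptE}) = 0.10/0.40 = 0.250.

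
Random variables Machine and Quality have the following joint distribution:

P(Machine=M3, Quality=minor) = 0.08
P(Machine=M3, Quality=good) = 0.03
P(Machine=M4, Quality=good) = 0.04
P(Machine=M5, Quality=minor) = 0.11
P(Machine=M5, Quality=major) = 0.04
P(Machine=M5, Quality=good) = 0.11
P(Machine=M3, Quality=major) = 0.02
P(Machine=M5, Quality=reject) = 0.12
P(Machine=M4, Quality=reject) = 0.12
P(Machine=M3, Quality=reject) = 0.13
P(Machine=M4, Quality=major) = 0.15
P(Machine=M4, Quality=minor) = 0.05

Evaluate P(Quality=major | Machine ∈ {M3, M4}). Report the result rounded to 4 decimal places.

0.2742

P(Machine=M3) = 0.03 + 0.08 + 0.02 + 0.13 = 0.26.
P(Machine=M4) = 0.04 + 0.05 + 0.15 + 0.12 = 0.36.
P(Machine ∈ {M3, M4}) = 0.26 + 0.36 = 0.62; P(Quality=major, Machine ∈ {M3, M4}) = 0.02 + 0.15 = 0.17.
P(Quality=major | Machine ∈ {M3, M4}) = 0.17/0.62 = 0.2742.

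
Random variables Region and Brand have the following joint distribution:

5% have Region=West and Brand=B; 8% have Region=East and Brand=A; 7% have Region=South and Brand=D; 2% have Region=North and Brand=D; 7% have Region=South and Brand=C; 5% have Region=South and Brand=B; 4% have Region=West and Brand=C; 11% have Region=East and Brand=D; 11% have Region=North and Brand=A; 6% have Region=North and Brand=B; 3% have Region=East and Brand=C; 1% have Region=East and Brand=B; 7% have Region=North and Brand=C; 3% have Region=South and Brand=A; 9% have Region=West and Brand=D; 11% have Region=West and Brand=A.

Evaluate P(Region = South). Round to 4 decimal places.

0.2200

P(Region=South) = 0.03 + 0.05 + 0.07 + 0.07 = 0.22.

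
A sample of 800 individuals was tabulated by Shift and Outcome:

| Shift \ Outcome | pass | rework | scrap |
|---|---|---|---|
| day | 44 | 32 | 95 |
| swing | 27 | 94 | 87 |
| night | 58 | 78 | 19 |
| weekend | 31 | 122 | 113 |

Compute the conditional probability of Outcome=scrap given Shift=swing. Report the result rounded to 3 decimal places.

0.418

Total with Shift=swing: 27 + 94 + 87 = 208.
P(Outcome=scrap | Shift=swing) = 87/208 = 0.418.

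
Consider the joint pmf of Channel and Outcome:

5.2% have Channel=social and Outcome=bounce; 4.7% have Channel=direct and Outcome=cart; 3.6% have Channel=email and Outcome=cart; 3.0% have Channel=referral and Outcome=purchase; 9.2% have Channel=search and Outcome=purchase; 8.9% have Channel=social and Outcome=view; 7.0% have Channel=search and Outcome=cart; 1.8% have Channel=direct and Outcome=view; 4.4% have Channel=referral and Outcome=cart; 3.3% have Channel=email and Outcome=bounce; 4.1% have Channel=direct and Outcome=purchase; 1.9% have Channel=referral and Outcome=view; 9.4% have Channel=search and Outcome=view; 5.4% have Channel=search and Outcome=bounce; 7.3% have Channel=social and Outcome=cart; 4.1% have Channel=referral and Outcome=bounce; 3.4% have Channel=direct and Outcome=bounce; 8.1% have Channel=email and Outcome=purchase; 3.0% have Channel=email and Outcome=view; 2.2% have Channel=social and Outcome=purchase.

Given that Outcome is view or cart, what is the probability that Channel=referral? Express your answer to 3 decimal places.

0.121

P(Outcome=view) = 0.030 + 0.094 + 0.089 + 0.018 + 0.019 = 0.250.
P(Outcome=cart) = 0.036 + 0.070 + 0.073 + 0.047 + 0.044 = 0.270.
P(Outcome ∈ {view, cart}) = 0.250 + 0.270 = 0.520; P(Channel=referral, Outcome ∈ {view, cart}) = 0.019 + 0.044 = 0.063.
P(Channel=referral | Outcome ∈ {view, cart}) = 0.063/0.520 = 0.121.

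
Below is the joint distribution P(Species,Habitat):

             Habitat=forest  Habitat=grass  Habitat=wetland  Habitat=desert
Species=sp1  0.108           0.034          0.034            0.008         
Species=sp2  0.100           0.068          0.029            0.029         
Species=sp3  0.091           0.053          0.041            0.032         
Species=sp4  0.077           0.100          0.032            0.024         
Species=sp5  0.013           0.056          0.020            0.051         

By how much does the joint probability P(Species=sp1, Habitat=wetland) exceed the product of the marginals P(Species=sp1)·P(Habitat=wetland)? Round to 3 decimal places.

0.005

P(Species=sp1) = 0.108 + 0.034 + 0.034 + 0.008 = 0.184.
P(Habitat=wetland) = 0.034 + 0.029 + 0.041 + 0.032 + 0.020 = 0.156.
P(Species=sp1, Habitat=wetland) − P(Species=sp1)P(Habitat=wetland) = 0.034 − 0.184×0.156 = 0.005.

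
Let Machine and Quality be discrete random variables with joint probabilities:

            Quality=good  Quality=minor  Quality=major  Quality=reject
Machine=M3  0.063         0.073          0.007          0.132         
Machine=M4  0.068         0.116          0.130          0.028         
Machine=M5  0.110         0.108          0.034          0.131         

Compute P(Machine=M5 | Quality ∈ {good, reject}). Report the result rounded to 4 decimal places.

0.4530

P(Quality=good) = 0.063 + 0.068 + 0.110 = 0.241.
P(Quality=reject) = 0.132 + 0.028 + 0.131 = 0.291.
P(Quality ∈ {good, reject}) = 0.241 + 0.291 = 0.532; P(Machine=M5, Quality ∈ {good, reject}) = 0.110 + 0.131 = 0.241.
P(Machine=M5 | Quality ∈ {good, reject}) = 0.241/0.532 = 0.4530.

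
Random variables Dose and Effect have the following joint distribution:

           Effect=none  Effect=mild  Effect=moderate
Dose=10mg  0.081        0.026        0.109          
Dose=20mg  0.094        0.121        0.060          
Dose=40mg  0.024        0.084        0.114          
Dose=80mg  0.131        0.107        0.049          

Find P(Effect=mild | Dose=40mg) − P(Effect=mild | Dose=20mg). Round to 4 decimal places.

-0.0616

P(Dose=40mg) = 0.024 + 0.084 + 0.114 = 0.222; P(Effect=mild | Dose=40mg) = 0.084/0.222 = 0.37838.
P(Dose=20mg) = 0.094 + 0.121 + 0.060 = 0.275; P(Effect=mild | Dose=20mg) = 0.121/0.275 = 0.44000.
Difference = -0.0616.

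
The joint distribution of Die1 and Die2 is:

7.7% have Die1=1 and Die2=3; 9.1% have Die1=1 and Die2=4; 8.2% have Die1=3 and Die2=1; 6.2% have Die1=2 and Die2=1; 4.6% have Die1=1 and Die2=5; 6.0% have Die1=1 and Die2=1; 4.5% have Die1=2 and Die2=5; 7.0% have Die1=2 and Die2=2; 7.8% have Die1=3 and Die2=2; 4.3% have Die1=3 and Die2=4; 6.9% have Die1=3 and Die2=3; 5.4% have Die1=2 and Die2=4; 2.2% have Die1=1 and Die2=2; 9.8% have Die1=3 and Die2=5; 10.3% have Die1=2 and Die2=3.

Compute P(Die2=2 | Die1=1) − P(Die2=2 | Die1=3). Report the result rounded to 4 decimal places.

P(Die1=1) = 0.060 + 0.022 + 0.077 + 0.091 + 0.046 = 0.296; P(Die2=2 | Die1=1) = 0.022/0.296 = 0.07432.
P(Die1=3) = 0.082 + 0.078 + 0.069 + 0.043 + 0.098 = 0.370; P(Die2=2 | Die1=3) = 0.078/0.370 = 0.21081.
Difference = -0.1365.

-0.1365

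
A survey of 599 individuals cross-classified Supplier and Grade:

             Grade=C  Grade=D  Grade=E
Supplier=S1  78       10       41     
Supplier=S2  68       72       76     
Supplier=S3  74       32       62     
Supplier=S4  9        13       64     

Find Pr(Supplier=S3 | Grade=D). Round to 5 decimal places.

Total with Grade=D: 10 + 72 + 32 + 13 = 127.
P(Supplier=S3 | Grade=D) = 32/127 = 0.25197.

0.25197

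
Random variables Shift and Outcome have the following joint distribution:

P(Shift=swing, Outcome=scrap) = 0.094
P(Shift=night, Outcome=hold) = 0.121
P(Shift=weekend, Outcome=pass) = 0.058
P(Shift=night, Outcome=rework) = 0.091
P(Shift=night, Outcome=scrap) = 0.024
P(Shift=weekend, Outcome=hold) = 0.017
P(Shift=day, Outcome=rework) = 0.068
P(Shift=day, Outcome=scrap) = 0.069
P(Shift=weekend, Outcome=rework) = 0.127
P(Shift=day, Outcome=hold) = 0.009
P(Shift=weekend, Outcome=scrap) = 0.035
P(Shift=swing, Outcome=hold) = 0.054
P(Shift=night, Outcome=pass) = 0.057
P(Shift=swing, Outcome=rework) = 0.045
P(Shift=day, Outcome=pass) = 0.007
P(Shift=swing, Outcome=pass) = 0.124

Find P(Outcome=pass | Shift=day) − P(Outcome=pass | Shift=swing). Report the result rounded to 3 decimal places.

P(Shift=day) = 0.007 + 0.068 + 0.069 + 0.009 = 0.153; P(Outcome=pass | Shift=day) = 0.007/0.153 = 0.0458.
P(Shift=swing) = 0.124 + 0.045 + 0.094 + 0.054 = 0.317; P(Outcome=pass | Shift=swing) = 0.124/0.317 = 0.3912.
Difference = -0.345.

-0.345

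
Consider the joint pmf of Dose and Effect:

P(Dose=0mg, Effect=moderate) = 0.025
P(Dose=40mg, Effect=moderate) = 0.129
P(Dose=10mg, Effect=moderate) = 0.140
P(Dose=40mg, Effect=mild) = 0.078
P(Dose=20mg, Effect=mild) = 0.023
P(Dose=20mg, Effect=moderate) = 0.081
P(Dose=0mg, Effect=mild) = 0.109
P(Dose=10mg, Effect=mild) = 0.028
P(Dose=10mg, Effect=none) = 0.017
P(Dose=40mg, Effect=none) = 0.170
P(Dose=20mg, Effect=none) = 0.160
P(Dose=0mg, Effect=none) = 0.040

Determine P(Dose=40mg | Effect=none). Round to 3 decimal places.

P(Effect=none) = 0.040 + 0.017 + 0.160 + 0.170 = 0.387.
P(Dose=40mg | Effect=none) = 0.170/0.387 = 0.439.

0.439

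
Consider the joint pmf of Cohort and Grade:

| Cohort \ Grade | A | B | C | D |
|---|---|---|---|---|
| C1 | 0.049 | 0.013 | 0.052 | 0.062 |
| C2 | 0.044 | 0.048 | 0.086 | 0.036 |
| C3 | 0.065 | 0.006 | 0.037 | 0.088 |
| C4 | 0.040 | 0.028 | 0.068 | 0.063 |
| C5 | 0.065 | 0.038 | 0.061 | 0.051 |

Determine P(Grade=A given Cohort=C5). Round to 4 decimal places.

P(Cohort=C5) = 0.065 + 0.038 + 0.061 + 0.051 = 0.215.
P(Grade=A | Cohort=C5) = 0.065/0.215 = 0.3023.

0.3023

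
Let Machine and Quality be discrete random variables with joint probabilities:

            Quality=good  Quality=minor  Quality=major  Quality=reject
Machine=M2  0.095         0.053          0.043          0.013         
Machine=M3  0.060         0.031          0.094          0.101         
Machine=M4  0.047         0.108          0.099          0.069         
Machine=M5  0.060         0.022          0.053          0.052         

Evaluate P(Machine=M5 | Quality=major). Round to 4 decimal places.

P(Quality=major) = 0.043 + 0.094 + 0.099 + 0.053 = 0.289.
P(Machine=M5 | Quality=major) = 0.053/0.289 = 0.1834.

0.1834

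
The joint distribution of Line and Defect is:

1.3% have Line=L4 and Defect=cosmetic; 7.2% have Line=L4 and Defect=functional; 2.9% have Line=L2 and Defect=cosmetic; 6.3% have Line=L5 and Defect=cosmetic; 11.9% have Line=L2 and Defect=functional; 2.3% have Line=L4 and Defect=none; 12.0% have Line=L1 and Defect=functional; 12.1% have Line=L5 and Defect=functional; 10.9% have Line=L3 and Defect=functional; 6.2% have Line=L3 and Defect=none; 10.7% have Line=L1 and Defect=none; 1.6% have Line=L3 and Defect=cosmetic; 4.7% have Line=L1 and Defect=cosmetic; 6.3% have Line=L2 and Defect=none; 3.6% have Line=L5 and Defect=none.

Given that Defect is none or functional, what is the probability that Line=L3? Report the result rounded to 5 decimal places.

0.20553

P(Defect=none) = 0.107 + 0.063 + 0.062 + 0.023 + 0.036 = 0.291.
P(Defect=functional) = 0.120 + 0.119 + 0.109 + 0.072 + 0.121 = 0.541.
P(Defect ∈ {none, functional}) = 0.291 + 0.541 = 0.832; P(Line=L3, Defect ∈ {none, functional}) = 0.062 + 0.109 = 0.171.
P(Line=L3 | Defect ∈ {none, functional}) = 0.171/0.832 = 0.20553.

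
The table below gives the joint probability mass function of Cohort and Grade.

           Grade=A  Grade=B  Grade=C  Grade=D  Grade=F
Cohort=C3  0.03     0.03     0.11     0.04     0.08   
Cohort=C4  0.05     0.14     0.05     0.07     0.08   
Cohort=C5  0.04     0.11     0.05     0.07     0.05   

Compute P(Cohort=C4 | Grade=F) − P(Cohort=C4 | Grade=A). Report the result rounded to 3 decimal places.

P(Grade=F) = 0.08 + 0.08 + 0.05 = 0.21; P(Cohort=C4 | Grade=F) = 0.08/0.21 = 0.3810.
P(Grade=A) = 0.03 + 0.05 + 0.04 = 0.12; P(Cohort=C4 | Grade=A) = 0.05/0.12 = 0.4167.
Difference = -0.036.

-0.036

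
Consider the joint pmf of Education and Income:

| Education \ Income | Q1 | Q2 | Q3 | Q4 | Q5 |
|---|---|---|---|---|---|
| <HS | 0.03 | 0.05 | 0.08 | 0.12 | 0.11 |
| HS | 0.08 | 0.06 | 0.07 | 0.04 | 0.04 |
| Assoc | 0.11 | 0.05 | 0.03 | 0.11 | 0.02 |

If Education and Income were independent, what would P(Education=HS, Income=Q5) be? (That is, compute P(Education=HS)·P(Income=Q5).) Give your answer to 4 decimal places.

0.0493

P(Education=HS) = 0.08 + 0.06 + 0.07 + 0.04 + 0.04 = 0.29.
P(Income=Q5) = 0.11 + 0.04 + 0.02 = 0.17.
Product: 0.29 × 0.17 = 0.0493.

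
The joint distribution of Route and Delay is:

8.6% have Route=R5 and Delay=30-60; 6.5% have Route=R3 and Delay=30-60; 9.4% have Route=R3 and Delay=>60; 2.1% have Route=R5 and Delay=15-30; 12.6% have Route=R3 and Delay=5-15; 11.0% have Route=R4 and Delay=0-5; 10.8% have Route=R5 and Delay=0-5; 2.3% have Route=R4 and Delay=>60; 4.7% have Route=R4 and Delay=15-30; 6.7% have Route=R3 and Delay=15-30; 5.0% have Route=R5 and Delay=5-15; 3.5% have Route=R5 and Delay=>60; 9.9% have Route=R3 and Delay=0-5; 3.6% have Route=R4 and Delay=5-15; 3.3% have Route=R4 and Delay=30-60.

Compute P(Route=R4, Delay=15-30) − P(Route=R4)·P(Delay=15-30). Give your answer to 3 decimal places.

0.013

P(Route=R4) = 0.110 + 0.036 + 0.047 + 0.033 + 0.023 = 0.249.
P(Delay=15-30) = 0.067 + 0.047 + 0.021 = 0.135.
P(Route=R4, Delay=15-30) − P(Route=R4)P(Delay=15-30) = 0.047 − 0.249×0.135 = 0.013.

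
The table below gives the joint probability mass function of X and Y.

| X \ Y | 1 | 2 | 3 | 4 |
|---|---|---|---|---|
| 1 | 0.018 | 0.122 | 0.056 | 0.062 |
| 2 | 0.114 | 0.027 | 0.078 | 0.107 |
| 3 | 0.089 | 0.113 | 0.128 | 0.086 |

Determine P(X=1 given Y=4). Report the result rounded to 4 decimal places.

P(Y=4) = 0.062 + 0.107 + 0.086 = 0.255.
P(X=1 | Y=4) = 0.062/0.255 = 0.2431.

0.2431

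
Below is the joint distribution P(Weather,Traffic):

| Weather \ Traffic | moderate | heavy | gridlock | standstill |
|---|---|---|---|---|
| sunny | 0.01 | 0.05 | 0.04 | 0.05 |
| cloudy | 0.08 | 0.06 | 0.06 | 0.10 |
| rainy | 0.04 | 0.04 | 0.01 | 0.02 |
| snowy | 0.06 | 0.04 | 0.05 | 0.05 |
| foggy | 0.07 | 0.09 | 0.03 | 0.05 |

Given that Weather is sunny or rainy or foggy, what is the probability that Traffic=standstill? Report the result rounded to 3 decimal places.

P(Weather=sunny) = 0.01 + 0.05 + 0.04 + 0.05 = 0.15.
P(Weather=rainy) = 0.04 + 0.04 + 0.01 + 0.02 = 0.11.
P(Weather=foggy) = 0.07 + 0.09 + 0.03 + 0.05 = 0.24.
P(Weather ∈ {sunny, rainy, foggy}) = 0.15 + 0.11 + 0.24 = 0.50; P(Traffic=standstill, Weather ∈ {sunny, rainy, foggy}) = 0.05 + 0.02 + 0.05 = 0.12.
P(Traffic=standstill | Weather ∈ {sunny, rainy, foggy}) = 0.12/0.50 = 0.240.

0.240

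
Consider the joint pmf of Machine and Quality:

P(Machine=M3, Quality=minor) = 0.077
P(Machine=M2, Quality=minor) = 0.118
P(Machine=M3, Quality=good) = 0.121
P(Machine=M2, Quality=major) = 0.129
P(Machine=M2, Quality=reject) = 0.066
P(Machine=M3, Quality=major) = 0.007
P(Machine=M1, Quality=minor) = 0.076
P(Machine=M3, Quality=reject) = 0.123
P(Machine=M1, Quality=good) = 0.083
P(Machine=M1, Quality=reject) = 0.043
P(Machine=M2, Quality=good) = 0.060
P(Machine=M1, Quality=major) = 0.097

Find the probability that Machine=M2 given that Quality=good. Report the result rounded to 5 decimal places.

0.22727

P(Quality=good) = 0.083 + 0.060 + 0.121 = 0.264.
P(Machine=M2 | Quality=good) = 0.060/0.264 = 0.22727.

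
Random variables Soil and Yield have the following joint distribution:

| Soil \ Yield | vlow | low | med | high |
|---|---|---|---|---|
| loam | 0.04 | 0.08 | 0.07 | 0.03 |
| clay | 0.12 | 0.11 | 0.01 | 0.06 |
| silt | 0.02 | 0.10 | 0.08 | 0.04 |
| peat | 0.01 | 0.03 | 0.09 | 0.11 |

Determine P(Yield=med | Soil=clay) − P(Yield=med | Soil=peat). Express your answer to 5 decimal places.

-0.34167

P(Soil=clay) = 0.12 + 0.11 + 0.01 + 0.06 = 0.30; P(Yield=med | Soil=clay) = 0.01/0.30 = 0.033333.
P(Soil=peat) = 0.01 + 0.03 + 0.09 + 0.11 = 0.24; P(Yield=med | Soil=peat) = 0.09/0.24 = 0.375000.
Difference = -0.34167.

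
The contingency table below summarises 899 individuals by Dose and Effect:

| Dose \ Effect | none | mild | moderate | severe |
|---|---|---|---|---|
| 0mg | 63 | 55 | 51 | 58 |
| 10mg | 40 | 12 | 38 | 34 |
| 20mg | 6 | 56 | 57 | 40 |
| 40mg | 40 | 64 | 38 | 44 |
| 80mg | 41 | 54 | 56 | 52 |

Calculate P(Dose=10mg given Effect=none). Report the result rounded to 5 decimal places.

Total with Effect=none: 63 + 40 + 6 + 40 + 41 = 190.
P(Dose=10mg | Effect=none) = 40/190 = 0.21053.

0.21053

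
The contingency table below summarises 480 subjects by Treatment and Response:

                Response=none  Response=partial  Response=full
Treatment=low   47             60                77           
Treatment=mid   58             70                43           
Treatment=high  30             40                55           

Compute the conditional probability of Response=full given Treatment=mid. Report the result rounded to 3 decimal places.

0.251

Total with Treatment=mid: 58 + 70 + 43 = 171.
P(Response=full | Treatment=mid) = 43/171 = 0.251.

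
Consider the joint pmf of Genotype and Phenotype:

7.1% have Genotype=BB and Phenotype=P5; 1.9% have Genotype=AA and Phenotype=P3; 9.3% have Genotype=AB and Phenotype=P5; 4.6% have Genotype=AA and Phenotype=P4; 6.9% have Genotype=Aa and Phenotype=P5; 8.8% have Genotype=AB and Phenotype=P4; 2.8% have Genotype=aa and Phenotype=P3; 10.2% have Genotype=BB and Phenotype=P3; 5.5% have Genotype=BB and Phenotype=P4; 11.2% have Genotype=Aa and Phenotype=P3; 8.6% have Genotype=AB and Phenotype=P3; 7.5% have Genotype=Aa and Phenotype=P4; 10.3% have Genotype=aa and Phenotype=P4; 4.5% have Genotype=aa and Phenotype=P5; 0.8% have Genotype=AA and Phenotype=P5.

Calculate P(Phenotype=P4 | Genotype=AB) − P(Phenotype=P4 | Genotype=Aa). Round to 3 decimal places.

0.037

P(Genotype=AB) = 0.086 + 0.088 + 0.093 = 0.267; P(Phenotype=P4 | Genotype=AB) = 0.088/0.267 = 0.3296.
P(Genotype=Aa) = 0.112 + 0.075 + 0.069 = 0.256; P(Phenotype=P4 | Genotype=Aa) = 0.075/0.256 = 0.2930.
Difference = 0.037.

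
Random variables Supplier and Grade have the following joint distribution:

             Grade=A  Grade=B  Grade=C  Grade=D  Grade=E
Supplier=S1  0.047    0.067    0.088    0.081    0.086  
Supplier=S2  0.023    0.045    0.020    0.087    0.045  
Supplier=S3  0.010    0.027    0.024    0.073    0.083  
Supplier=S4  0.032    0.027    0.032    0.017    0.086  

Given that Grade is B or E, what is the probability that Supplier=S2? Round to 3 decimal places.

P(Grade=B) = 0.067 + 0.045 + 0.027 + 0.027 = 0.166.
P(Grade=E) = 0.086 + 0.045 + 0.083 + 0.086 = 0.300.
P(Grade ∈ {B, E}) = 0.166 + 0.300 = 0.466; P(Supplier=S2, Grade ∈ {B, E}) = 0.045 + 0.045 = 0.090.
P(Supplier=S2 | Grade ∈ {B, E}) = 0.090/0.466 = 0.193.

0.193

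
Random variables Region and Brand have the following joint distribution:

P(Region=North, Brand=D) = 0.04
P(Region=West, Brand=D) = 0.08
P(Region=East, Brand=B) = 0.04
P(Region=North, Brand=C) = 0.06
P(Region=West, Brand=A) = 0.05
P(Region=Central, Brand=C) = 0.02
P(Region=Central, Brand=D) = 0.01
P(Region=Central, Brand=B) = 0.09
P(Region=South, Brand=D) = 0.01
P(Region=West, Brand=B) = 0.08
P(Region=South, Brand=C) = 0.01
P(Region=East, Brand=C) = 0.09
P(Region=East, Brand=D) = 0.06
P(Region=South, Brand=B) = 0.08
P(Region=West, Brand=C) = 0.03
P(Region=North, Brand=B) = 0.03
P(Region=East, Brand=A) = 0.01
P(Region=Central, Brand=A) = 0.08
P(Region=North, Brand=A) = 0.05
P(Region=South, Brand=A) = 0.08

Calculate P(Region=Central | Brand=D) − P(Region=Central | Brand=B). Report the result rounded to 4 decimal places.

-0.2313

P(Brand=D) = 0.04 + 0.01 + 0.06 + 0.08 + 0.01 = 0.20; P(Region=Central | Brand=D) = 0.01/0.20 = 0.05000.
P(Brand=B) = 0.03 + 0.08 + 0.04 + 0.08 + 0.09 = 0.32; P(Region=Central | Brand=B) = 0.09/0.32 = 0.28125.
Difference = -0.2313.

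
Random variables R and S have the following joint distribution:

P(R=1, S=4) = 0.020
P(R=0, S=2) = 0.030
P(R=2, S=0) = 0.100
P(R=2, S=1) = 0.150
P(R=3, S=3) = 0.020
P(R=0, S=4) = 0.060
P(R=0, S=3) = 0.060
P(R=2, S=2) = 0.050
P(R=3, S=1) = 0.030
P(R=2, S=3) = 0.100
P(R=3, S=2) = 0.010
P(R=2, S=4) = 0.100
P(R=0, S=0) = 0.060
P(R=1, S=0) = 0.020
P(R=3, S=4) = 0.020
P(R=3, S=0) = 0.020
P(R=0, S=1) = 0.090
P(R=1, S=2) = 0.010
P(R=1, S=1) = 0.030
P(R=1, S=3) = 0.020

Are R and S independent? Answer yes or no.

Every cell satisfies P(R,S) = P(R)·P(S). For instance P(R=3) = 0.100, P(S=1) = 0.300, and 0.100×0.300 = 0.030 matches the joint entry. So R and S are independent.

yes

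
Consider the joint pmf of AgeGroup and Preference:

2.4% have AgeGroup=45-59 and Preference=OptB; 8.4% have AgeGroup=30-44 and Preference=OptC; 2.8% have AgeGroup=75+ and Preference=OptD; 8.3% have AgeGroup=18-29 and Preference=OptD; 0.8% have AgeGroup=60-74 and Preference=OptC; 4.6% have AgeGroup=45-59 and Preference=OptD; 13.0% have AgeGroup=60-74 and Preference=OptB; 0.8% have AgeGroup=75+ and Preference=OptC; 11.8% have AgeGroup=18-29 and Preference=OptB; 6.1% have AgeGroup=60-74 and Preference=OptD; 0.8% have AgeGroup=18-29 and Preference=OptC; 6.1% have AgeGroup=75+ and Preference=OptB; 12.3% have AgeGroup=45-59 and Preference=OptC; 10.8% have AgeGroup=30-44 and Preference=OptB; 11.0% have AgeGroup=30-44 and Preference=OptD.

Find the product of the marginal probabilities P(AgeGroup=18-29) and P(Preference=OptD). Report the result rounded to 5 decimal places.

0.06855

P(AgeGroup=18-29) = 0.118 + 0.008 + 0.083 = 0.209.
P(Preference=OptD) = 0.083 + 0.110 + 0.046 + 0.061 + 0.028 = 0.328.
Product: 0.209 × 0.328 = 0.06855.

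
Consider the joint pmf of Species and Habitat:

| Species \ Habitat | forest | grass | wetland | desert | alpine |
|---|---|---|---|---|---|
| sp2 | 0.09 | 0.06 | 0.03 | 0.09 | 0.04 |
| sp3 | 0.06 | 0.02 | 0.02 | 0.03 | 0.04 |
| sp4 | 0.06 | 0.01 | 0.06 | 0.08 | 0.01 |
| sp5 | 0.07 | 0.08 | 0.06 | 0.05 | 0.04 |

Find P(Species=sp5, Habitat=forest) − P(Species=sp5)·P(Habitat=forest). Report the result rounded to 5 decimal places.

-0.01400

P(Species=sp5) = 0.07 + 0.08 + 0.06 + 0.05 + 0.04 = 0.30.
P(Habitat=forest) = 0.09 + 0.06 + 0.06 + 0.07 = 0.28.
P(Species=sp5, Habitat=forest) − P(Species=sp5)P(Habitat=forest) = 0.07 − 0.30×0.28 = -0.01400.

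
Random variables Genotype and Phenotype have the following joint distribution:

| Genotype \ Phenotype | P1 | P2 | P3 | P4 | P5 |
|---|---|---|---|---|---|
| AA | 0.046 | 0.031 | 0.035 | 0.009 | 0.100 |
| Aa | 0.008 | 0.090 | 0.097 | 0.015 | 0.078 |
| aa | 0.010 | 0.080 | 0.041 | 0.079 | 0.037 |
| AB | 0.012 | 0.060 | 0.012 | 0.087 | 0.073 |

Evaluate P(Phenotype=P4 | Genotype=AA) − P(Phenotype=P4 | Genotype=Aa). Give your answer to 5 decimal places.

-0.01136

P(Genotype=AA) = 0.046 + 0.031 + 0.035 + 0.009 + 0.100 = 0.221; P(Phenotype=P4 | Genotype=AA) = 0.009/0.221 = 0.040724.
P(Genotype=Aa) = 0.008 + 0.090 + 0.097 + 0.015 + 0.078 = 0.288; P(Phenotype=P4 | Genotype=Aa) = 0.015/0.288 = 0.052083.
Difference = -0.01136.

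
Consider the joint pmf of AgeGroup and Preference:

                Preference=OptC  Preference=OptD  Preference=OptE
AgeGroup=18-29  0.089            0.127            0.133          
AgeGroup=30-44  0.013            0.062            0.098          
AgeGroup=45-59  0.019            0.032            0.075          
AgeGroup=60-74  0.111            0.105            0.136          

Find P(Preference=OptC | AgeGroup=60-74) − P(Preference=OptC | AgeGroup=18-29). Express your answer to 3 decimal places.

0.060

P(AgeGroup=60-74) = 0.111 + 0.105 + 0.136 = 0.352; P(Preference=OptC | AgeGroup=60-74) = 0.111/0.352 = 0.3153.
P(AgeGroup=18-29) = 0.089 + 0.127 + 0.133 = 0.349; P(Preference=OptC | AgeGroup=18-29) = 0.089/0.349 = 0.2550.
Difference = 0.060.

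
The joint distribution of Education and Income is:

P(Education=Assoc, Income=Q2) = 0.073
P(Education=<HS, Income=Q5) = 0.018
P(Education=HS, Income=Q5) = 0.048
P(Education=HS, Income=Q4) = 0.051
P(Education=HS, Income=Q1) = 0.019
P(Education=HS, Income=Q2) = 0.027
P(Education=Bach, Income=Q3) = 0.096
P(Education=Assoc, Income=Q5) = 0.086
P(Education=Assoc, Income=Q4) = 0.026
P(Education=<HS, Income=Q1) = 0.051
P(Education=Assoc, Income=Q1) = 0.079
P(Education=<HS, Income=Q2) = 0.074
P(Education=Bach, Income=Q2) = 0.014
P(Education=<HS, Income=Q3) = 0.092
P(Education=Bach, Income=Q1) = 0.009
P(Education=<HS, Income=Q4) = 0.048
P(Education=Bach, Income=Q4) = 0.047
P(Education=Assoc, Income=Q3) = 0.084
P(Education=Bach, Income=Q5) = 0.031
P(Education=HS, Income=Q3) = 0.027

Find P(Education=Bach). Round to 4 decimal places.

P(Education=Bach) = 0.009 + 0.014 + 0.096 + 0.047 + 0.031 = 0.197.

0.1970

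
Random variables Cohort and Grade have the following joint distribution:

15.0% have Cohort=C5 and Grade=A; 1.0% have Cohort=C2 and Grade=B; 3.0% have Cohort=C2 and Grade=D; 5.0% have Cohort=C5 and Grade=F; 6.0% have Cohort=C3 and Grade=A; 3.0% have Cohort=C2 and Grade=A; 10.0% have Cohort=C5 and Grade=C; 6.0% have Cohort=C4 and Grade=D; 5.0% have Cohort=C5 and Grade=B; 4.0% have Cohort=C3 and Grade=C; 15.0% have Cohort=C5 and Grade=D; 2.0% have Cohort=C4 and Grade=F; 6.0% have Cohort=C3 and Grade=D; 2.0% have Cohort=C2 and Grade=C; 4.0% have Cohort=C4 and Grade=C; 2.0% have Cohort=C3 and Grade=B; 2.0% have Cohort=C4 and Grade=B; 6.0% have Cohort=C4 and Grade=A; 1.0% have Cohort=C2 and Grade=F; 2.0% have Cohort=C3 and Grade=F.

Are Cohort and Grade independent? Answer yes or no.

Every cell satisfies P(Cohort,Grade) = P(Cohort)·P(Grade). For instance P(Cohort=C3) = 0.200, P(Grade=A) = 0.300, and 0.200×0.300 = 0.060 matches the joint entry. So Cohort and Grade are independent.

yes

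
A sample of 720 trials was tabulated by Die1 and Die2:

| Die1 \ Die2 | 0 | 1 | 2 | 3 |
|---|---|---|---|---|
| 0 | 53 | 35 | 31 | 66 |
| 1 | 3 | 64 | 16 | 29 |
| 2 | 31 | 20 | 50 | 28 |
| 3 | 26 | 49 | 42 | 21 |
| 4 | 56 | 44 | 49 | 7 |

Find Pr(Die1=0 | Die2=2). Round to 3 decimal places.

0.165

Total with Die2=2: 31 + 16 + 50 + 42 + 49 = 188.
P(Die1=0 | Die2=2) = 31/188 = 0.165.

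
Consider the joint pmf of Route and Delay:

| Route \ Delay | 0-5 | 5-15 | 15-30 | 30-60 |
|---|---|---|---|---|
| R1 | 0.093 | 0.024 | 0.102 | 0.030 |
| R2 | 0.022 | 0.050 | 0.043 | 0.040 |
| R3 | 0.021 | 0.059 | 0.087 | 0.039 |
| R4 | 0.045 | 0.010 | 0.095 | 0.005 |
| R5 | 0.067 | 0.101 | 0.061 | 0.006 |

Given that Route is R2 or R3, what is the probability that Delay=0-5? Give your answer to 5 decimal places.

0.11911

P(Route=R2) = 0.022 + 0.050 + 0.043 + 0.040 = 0.155.
P(Route=R3) = 0.021 + 0.059 + 0.087 + 0.039 = 0.206.
P(Route ∈ {R2, R3}) = 0.155 + 0.206 = 0.361; P(Delay=0-5, Route ∈ {R2, R3}) = 0.022 + 0.021 = 0.043.
P(Delay=0-5 | Route ∈ {R2, R3}) = 0.043/0.361 = 0.11911.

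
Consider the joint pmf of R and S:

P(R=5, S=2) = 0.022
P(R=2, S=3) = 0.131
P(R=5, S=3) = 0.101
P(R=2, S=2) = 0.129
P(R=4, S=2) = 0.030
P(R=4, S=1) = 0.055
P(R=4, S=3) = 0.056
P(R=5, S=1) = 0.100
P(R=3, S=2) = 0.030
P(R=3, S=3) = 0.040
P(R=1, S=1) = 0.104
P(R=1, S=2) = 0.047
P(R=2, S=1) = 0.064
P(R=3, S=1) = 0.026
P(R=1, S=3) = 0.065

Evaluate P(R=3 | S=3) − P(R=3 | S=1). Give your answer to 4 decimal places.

P(S=3) = 0.065 + 0.131 + 0.040 + 0.056 + 0.101 = 0.393; P(R=3 | S=3) = 0.040/0.393 = 0.10178.
P(S=1) = 0.104 + 0.064 + 0.026 + 0.055 + 0.100 = 0.349; P(R=3 | S=1) = 0.026/0.349 = 0.07450.
Difference = 0.0273.

0.0273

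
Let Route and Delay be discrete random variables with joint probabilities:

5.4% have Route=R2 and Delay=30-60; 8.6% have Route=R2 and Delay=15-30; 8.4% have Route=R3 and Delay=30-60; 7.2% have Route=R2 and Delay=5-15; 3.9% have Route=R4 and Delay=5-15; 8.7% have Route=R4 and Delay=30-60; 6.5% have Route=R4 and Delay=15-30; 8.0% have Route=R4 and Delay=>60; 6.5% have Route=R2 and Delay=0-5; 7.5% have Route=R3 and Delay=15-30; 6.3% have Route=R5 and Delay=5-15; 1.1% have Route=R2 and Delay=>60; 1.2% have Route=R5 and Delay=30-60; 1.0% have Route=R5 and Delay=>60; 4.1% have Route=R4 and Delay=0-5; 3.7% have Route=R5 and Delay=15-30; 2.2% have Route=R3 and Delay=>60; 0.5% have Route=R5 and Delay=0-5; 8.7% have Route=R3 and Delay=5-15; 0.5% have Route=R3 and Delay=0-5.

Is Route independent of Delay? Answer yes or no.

no

P(Route=R4) = 0.312 and P(Delay=5-15) = 0.261, so their product is 0.08143, but P(Route=R4, Delay=5-15) = 0.039. Since these differ, Route and Delay are not independent.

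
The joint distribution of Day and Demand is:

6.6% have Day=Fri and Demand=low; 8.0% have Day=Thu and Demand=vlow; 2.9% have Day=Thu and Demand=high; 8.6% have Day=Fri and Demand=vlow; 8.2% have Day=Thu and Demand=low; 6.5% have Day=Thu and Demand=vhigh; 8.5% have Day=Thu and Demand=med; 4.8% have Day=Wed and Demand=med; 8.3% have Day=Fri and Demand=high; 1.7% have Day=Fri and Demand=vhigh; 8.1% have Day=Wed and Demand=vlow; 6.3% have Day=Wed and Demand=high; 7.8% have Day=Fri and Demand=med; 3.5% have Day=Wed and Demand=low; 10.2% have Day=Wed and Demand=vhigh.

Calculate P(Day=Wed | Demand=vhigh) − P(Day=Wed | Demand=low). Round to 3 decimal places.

P(Demand=vhigh) = 0.102 + 0.065 + 0.017 = 0.184; P(Day=Wed | Demand=vhigh) = 0.102/0.184 = 0.5543.
P(Demand=low) = 0.035 + 0.082 + 0.066 = 0.183; P(Day=Wed | Demand=low) = 0.035/0.183 = 0.1913.
Difference = 0.363.

0.363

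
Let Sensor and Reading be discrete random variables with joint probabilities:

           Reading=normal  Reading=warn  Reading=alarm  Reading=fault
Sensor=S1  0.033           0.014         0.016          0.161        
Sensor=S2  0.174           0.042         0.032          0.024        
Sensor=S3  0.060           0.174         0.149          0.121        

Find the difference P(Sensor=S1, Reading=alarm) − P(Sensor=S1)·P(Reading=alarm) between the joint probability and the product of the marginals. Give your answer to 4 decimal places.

P(Sensor=S1) = 0.033 + 0.014 + 0.016 + 0.161 = 0.224.
P(Reading=alarm) = 0.016 + 0.032 + 0.149 = 0.197.
P(Sensor=S1, Reading=alarm) − P(Sensor=S1)P(Reading=alarm) = 0.016 − 0.224×0.197 = -0.0281.

-0.0281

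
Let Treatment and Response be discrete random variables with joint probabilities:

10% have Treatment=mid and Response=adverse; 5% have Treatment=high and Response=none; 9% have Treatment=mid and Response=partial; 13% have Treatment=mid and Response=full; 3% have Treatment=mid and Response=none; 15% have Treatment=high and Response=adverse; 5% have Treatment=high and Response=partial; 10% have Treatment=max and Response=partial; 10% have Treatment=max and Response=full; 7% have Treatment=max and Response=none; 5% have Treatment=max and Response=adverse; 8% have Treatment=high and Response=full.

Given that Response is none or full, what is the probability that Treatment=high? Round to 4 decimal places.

0.2826

P(Response=none) = 0.03 + 0.05 + 0.07 = 0.15.
P(Response=full) = 0.13 + 0.08 + 0.10 = 0.31.
P(Response ∈ {none, full}) = 0.15 + 0.31 = 0.46; P(Treatment=high, Response ∈ {none, full}) = 0.05 + 0.08 = 0.13.
P(Treatment=high | Response ∈ {none, full}) = 0.13/0.46 = 0.2826.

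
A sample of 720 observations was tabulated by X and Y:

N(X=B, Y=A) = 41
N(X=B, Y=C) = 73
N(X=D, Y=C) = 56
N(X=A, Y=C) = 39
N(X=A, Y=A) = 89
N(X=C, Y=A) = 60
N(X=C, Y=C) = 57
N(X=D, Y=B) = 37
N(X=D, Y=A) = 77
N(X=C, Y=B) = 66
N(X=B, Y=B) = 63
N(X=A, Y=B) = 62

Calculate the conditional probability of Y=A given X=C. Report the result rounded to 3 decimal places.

0.328

Total with X=C: 60 + 66 + 57 = 183.
P(Y=A | X=C) = 60/183 = 0.328.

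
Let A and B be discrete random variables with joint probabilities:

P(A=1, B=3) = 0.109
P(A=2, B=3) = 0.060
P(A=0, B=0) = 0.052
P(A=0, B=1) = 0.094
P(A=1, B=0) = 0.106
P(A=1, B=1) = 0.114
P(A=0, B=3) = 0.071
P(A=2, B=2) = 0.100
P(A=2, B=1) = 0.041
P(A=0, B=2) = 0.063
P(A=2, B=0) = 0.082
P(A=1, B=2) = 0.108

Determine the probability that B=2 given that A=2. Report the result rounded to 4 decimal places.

0.3534

P(A=2) = 0.082 + 0.041 + 0.100 + 0.060 = 0.283.
P(B=2 | A=2) = 0.100/0.283 = 0.3534.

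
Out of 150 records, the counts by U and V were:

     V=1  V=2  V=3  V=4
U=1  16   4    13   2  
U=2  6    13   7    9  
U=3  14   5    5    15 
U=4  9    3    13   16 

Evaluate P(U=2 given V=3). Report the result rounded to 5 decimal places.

Total with V=3: 13 + 7 + 5 + 13 = 38.
P(U=2 | V=3) = 7/38 = 0.18421.

0.18421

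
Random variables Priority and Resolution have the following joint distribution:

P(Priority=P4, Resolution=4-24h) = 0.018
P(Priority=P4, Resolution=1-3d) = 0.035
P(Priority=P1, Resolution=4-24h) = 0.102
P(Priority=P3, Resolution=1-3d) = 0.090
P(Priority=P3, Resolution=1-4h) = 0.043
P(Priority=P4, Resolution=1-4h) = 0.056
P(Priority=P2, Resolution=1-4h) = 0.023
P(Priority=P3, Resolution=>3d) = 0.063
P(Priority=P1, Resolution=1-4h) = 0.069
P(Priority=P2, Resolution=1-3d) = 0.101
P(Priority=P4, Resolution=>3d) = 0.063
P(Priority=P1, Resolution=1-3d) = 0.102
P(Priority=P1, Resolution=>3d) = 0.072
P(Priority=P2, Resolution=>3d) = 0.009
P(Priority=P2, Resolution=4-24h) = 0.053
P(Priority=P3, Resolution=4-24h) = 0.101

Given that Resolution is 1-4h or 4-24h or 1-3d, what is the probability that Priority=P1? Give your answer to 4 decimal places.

P(Resolution=1-4h) = 0.069 + 0.023 + 0.043 + 0.056 = 0.191.
P(Resolution=4-24h) = 0.102 + 0.053 + 0.101 + 0.018 = 0.274.
P(Resolution=1-3d) = 0.102 + 0.101 + 0.090 + 0.035 = 0.328.
P(Resolution ∈ {1-4h, 4-24h, 1-3d}) = 0.191 + 0.274 + 0.328 = 0.793; P(Priority=P1, Resolution ∈ {1-4h, 4-24h, 1-3d}) = 0.069 + 0.102 + 0.102 = 0.273.
P(Priority=P1 | Resolution ∈ {1-4h, 4-24h, 1-3d}) = 0.273/0.793 = 0.3443.

0.3443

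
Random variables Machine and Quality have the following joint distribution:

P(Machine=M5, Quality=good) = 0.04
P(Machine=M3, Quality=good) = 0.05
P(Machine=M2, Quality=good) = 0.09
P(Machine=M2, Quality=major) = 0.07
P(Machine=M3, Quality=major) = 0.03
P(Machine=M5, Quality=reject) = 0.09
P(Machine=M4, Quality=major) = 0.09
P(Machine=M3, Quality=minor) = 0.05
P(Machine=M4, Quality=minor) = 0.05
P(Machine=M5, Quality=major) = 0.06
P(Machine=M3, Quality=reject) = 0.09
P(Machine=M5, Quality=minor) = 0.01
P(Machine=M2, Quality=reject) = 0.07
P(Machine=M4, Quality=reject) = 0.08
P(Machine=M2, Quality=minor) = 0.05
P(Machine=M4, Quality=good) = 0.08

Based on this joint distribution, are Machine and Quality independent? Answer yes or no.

no

P(Machine=M3) = 0.22 and P(Quality=major) = 0.25, so their product is 0.0550, but P(Machine=M3, Quality=major) = 0.03. Since these differ, Machine and Quality are not independent.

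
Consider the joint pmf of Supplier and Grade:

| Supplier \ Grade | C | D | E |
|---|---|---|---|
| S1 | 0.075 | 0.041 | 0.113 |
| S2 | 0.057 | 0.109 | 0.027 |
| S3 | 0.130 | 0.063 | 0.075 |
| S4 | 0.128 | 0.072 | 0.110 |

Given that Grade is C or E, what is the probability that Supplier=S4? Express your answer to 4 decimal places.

0.3329

P(Grade=C) = 0.075 + 0.057 + 0.130 + 0.128 = 0.390.
P(Grade=E) = 0.113 + 0.027 + 0.075 + 0.110 = 0.325.
P(Grade ∈ {C, E}) = 0.390 + 0.325 = 0.715; P(Supplier=S4, Grade ∈ {C, E}) = 0.128 + 0.110 = 0.238.
P(Supplier=S4 | Grade ∈ {C, E}) = 0.238/0.715 = 0.3329.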